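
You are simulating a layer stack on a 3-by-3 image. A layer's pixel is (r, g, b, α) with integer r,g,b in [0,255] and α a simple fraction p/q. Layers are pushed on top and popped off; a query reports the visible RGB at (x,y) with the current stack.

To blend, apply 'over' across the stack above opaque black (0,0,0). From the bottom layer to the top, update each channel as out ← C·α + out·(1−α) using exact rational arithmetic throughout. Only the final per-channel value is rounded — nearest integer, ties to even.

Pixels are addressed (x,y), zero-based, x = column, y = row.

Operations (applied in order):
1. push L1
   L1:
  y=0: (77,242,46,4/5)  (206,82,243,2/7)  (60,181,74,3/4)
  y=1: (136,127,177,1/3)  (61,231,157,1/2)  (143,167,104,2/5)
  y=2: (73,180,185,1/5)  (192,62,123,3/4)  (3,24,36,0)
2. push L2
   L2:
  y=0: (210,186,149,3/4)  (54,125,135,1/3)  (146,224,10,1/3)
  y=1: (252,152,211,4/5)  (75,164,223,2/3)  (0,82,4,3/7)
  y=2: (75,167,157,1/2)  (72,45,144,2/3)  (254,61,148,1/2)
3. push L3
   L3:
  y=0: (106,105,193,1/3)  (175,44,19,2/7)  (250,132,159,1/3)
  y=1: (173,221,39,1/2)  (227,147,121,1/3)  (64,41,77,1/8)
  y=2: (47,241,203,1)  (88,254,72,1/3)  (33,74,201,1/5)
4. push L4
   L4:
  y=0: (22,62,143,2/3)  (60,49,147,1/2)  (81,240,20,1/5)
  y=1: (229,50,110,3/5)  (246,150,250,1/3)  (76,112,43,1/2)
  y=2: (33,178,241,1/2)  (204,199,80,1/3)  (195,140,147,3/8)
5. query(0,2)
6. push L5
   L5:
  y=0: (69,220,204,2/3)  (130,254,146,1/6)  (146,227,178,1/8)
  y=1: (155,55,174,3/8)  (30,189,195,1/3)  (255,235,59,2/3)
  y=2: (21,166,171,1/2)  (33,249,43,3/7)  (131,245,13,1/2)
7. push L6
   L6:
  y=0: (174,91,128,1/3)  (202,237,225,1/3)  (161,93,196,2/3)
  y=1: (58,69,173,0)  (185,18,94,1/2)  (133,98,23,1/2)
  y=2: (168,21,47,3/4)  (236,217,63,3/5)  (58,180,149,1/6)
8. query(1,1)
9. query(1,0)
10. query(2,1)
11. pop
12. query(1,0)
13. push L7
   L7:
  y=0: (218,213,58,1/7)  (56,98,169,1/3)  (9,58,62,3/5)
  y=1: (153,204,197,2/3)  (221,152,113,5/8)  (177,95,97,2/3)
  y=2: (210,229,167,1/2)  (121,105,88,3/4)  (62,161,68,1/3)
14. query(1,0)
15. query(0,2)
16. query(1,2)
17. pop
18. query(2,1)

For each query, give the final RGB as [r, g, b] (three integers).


(0,2) stack=L1,L2,L3,L4; from [0,0,0]:
L1 α=1/5: [73/5, 36, 37]
L2 α=1/2: [224/5, 203/2, 97]
L3 α=1: [47, 241, 203]
L4 α=1/2: [40, 419/2, 222]
= [40, 210, 222]

query (1,1) [L1,L2,L3,L4,L5,L6] — begin 0,0,0
L1 α=1/2: [61/2, 231/2, 157/2]
L2 α=2/3: [361/6, 887/6, 1049/6]
L3 α=1/3: [1042/9, 1328/9, 1412/9]
L4 α=1/3: [4298/27, 4006/27, 5074/27]
L5 α=1/3: [9406/81, 13115/81, 15413/81]
L6 α=1/2: [24391/162, 14573/162, 23027/162]
rounded: [151, 90, 142]

query (1,0) [L1,L2,L3,L4,L5,L6] — begin 0,0,0
L1 α=2/7: [412/7, 164/7, 486/7]
L2 α=1/3: [1202/21, 401/7, 639/7]
L3 α=2/7: [13360/147, 2621/49, 3461/49]
L4 α=1/2: [11090/147, 2511/49, 5332/49]
L5 α=1/6: [37280/441, 25001/294, 16907/147]
L6 α=1/3: [163642/1323, 59840/441, 66889/441]
→ [124, 136, 152]

query (2,1) [L1,L2,L3,L4,L5,L6] — begin 0,0,0
+L1 (α=2/5) → [286/5, 334/5, 208/5]
+L2 (α=3/7) → [1144/35, 2566/35, 892/35]
+L3 (α=1/8) → [183/5, 2771/40, 1277/40]
+L4 (α=1/2) → [563/10, 7251/80, 2997/80]
+L5 (α=2/3) → [5663/30, 44851/240, 12437/240]
+L6 (α=1/2) → [9653/60, 68371/480, 17957/480]
= [161, 142, 37]

query (1,0) [L1,L2,L3,L4,L5] — begin 0,0,0
after L1 α=2/7: [412/7, 164/7, 486/7]
after L2 α=1/3: [1202/21, 401/7, 639/7]
after L3 α=2/7: [13360/147, 2621/49, 3461/49]
after L4 α=1/2: [11090/147, 2511/49, 5332/49]
after L5 α=1/6: [37280/441, 25001/294, 16907/147]
→ [85, 85, 115]

at x=1,y=0 over L1,L2,L3,L4,L5,L7:
after L1 α=2/7: [412/7, 164/7, 486/7]
after L2 α=1/3: [1202/21, 401/7, 639/7]
after L3 α=2/7: [13360/147, 2621/49, 3461/49]
after L4 α=1/2: [11090/147, 2511/49, 5332/49]
after L5 α=1/6: [37280/441, 25001/294, 16907/147]
after L7 α=1/3: [99256/1323, 39407/441, 58657/441]
rounded: [75, 89, 133]

at x=0,y=2 over L1,L2,L3,L4,L5,L7:
after L1 α=1/5: [73/5, 36, 37]
after L2 α=1/2: [224/5, 203/2, 97]
after L3 α=1: [47, 241, 203]
after L4 α=1/2: [40, 419/2, 222]
after L5 α=1/2: [61/2, 751/4, 393/2]
after L7 α=1/2: [481/4, 1667/8, 727/4]
rounded: [120, 208, 182]

(1,2) stack=L1,L2,L3,L4,L5,L7; from [0,0,0]:
+L1 (α=3/4) → [144, 93/2, 369/4]
+L2 (α=2/3) → [96, 91/2, 507/4]
+L3 (α=1/3) → [280/3, 115, 217/2]
+L4 (α=1/3) → [1172/9, 143, 99]
+L5 (α=3/7) → [797/9, 1319/7, 75]
+L7 (α=3/4) → [1016/9, 881/7, 339/4]
→ [113, 126, 85]

query (2,1) [L1,L2,L3,L4,L5] — begin 0,0,0
after L1 α=2/5: [286/5, 334/5, 208/5]
after L2 α=3/7: [1144/35, 2566/35, 892/35]
after L3 α=1/8: [183/5, 2771/40, 1277/40]
after L4 α=1/2: [563/10, 7251/80, 2997/80]
after L5 α=2/3: [5663/30, 44851/240, 12437/240]
= [189, 187, 52]


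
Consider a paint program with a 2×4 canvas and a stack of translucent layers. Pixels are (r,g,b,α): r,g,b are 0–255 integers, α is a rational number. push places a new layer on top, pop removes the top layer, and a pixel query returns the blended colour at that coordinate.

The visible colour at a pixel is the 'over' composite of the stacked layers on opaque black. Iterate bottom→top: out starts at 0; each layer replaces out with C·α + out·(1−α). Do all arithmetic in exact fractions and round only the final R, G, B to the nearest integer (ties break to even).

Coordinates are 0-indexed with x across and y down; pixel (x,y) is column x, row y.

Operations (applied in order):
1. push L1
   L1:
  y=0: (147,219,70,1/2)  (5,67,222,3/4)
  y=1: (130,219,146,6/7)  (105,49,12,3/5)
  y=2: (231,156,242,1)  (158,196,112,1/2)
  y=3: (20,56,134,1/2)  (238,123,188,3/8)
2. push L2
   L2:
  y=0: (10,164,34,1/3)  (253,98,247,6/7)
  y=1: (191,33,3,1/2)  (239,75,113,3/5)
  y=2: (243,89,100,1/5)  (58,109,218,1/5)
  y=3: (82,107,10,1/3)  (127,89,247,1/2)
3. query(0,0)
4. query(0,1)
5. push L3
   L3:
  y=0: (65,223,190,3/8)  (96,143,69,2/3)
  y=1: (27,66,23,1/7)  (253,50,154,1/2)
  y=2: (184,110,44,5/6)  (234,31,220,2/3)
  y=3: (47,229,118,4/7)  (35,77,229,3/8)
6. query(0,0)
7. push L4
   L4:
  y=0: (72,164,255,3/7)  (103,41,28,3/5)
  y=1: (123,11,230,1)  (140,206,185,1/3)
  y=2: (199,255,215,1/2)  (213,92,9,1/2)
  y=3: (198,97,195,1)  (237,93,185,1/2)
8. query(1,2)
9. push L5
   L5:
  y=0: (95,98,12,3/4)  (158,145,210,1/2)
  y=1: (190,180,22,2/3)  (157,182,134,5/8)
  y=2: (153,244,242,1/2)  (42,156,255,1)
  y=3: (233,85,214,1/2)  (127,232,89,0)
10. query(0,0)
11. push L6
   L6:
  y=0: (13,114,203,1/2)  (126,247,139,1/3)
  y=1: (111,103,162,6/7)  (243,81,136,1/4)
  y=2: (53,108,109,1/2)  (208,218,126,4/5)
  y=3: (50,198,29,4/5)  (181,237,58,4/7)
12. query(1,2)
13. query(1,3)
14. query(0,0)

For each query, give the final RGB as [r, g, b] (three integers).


(0,0) stack=L1,L2; from [0,0,0]:
after L1 α=1/2: [147/2, 219/2, 35]
after L2 α=1/3: [157/3, 383/3, 104/3]
= [52, 128, 35]

query (0,1) [L1,L2] — begin 0,0,0
L1 α=6/7: [780/7, 1314/7, 876/7]
L2 α=1/2: [2117/14, 1545/14, 897/14]
→ [151, 110, 64]

at x=0,y=0 over L1,L2,L3:
after L1 α=1/2: [147/2, 219/2, 35]
after L2 α=1/3: [157/3, 383/3, 104/3]
after L3 α=3/8: [685/12, 1961/12, 1115/12]
→ [57, 163, 93]

at x=1,y=2 over L1,L2,L3,L4:
after L1 α=1/2: [79, 98, 56]
after L2 α=1/5: [374/5, 501/5, 442/5]
after L3 α=2/3: [2714/15, 811/15, 2642/15]
after L4 α=1/2: [5909/30, 2191/30, 2777/30]
→ [197, 73, 93]

query (0,0) [L1,L2,L3,L4,L5] — begin 0,0,0
after L1 α=1/2: [147/2, 219/2, 35]
after L2 α=1/3: [157/3, 383/3, 104/3]
after L3 α=3/8: [685/12, 1961/12, 1115/12]
after L4 α=3/7: [1333/21, 491/3, 3410/21]
after L5 α=3/4: [3659/42, 1373/12, 2083/42]
= [87, 114, 50]

query (1,2) [L1,L2,L3,L4,L5,L6] — begin 0,0,0
after L1 α=1/2: [79, 98, 56]
after L2 α=1/5: [374/5, 501/5, 442/5]
after L3 α=2/3: [2714/15, 811/15, 2642/15]
after L4 α=1/2: [5909/30, 2191/30, 2777/30]
after L5 α=1: [42, 156, 255]
after L6 α=4/5: [874/5, 1028/5, 759/5]
rounded: [175, 206, 152]

(1,3) stack=L1,L2,L3,L4,L5,L6; from [0,0,0]:
L1 α=3/8: [357/4, 369/8, 141/2]
L2 α=1/2: [865/8, 1081/16, 635/4]
L3 α=3/8: [5165/64, 9101/128, 5923/32]
L4 α=1/2: [20333/128, 21005/256, 11843/64]
L5 α=0: [20333/128, 21005/256, 11843/64]
L6 α=4/7: [21953/128, 305703/1792, 50377/448]
→ [172, 171, 112]

query (0,0) [L1,L2,L3,L4,L5,L6] — begin 0,0,0
L1 α=1/2: [147/2, 219/2, 35]
L2 α=1/3: [157/3, 383/3, 104/3]
L3 α=3/8: [685/12, 1961/12, 1115/12]
L4 α=3/7: [1333/21, 491/3, 3410/21]
L5 α=3/4: [3659/42, 1373/12, 2083/42]
L6 α=1/2: [4205/84, 2741/24, 10609/84]
rounded: [50, 114, 126]


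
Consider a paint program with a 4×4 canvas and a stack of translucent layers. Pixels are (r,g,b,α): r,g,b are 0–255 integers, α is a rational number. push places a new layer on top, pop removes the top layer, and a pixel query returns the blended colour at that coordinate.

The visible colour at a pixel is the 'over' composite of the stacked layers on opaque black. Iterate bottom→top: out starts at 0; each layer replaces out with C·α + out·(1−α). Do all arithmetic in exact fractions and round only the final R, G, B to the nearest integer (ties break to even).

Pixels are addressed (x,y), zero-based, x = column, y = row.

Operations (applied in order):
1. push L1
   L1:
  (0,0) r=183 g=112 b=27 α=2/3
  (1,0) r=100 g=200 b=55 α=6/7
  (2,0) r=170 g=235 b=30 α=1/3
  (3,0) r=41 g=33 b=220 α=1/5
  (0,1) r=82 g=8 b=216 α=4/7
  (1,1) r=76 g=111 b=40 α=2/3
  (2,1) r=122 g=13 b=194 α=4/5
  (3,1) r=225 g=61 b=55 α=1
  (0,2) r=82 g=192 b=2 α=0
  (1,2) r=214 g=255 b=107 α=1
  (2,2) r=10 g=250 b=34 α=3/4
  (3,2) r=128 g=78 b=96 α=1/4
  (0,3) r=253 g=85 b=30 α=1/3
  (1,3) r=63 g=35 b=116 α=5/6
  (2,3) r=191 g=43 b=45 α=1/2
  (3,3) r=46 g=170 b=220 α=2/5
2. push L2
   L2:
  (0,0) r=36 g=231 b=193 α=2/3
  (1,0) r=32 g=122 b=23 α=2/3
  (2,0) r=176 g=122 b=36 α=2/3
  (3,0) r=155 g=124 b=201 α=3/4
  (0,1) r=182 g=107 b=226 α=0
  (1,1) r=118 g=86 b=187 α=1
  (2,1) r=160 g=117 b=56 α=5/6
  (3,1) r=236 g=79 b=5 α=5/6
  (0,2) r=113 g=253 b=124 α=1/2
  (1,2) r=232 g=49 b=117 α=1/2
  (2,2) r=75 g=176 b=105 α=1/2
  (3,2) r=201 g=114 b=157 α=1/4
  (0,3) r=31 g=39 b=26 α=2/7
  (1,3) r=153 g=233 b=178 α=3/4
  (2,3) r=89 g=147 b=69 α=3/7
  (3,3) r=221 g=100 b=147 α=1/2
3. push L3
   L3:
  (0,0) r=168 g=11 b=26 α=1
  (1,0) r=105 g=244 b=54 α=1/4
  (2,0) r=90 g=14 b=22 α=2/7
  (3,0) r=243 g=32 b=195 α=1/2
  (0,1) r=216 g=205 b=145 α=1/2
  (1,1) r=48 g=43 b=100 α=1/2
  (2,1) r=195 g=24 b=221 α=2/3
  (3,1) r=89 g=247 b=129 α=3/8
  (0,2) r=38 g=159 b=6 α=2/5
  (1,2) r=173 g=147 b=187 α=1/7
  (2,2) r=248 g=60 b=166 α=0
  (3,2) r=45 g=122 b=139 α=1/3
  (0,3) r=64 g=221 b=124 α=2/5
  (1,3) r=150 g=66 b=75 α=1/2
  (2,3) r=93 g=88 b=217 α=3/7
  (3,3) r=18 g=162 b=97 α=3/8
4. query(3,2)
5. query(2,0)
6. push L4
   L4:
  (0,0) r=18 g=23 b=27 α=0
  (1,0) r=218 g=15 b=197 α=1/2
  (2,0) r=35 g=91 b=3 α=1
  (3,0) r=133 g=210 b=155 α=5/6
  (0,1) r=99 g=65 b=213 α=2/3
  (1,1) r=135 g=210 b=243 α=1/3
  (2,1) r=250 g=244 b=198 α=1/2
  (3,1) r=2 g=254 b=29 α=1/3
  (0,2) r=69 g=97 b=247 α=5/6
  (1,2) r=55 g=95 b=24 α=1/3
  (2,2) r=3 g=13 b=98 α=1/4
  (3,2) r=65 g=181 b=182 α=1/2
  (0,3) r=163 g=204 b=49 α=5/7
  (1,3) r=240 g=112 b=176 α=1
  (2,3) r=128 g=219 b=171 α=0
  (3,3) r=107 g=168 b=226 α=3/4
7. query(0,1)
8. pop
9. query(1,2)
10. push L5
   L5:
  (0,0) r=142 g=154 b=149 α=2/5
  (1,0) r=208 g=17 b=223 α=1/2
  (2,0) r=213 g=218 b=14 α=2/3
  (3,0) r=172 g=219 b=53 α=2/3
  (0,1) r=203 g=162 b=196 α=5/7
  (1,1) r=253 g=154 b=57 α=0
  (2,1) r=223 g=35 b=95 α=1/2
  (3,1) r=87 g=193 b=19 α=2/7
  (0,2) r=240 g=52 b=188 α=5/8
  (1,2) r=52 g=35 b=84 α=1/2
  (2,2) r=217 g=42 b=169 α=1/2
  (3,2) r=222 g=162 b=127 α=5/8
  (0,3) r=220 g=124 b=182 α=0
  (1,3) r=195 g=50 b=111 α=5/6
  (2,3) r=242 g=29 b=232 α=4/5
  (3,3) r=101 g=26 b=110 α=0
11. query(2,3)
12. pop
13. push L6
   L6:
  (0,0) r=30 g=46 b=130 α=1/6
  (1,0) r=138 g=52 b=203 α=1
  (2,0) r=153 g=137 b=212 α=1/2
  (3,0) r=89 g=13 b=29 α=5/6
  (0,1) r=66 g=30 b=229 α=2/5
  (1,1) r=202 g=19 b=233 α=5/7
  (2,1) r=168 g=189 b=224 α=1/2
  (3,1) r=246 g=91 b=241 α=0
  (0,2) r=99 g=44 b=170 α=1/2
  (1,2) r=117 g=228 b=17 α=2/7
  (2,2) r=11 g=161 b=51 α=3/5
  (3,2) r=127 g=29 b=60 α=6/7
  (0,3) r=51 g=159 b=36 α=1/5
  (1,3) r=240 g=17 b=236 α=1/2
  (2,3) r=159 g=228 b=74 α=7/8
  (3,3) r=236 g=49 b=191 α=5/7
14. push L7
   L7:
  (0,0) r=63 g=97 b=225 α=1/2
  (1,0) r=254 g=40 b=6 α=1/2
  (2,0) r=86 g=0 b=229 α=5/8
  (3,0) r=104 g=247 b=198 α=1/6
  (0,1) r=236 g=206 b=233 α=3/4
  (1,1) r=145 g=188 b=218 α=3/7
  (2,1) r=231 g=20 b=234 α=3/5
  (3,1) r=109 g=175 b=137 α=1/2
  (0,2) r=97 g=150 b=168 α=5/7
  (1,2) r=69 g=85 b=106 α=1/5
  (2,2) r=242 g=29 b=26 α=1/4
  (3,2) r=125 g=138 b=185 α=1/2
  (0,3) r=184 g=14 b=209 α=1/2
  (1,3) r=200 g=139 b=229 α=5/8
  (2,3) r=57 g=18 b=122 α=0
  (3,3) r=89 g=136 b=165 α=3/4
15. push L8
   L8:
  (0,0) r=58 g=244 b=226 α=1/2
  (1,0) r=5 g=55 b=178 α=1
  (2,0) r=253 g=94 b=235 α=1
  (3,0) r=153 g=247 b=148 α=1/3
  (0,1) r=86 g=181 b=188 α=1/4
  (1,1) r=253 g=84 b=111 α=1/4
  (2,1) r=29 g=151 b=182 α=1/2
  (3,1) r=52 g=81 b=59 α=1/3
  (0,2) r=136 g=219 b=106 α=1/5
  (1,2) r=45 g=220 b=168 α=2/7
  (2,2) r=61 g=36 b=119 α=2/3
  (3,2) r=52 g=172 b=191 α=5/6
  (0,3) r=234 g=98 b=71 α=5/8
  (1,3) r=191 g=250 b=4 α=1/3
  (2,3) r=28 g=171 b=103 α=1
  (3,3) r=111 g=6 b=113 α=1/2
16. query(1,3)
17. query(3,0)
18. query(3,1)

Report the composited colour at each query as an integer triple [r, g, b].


query (3,2) [L1,L2,L3] — begin 0,0,0
+L1 (α=1/4) → [32, 39/2, 24]
+L2 (α=1/4) → [297/4, 345/8, 229/4]
+L3 (α=1/3) → [129/2, 833/12, 169/2]
→ [64, 69, 84]

at x=2,y=0 over L1,L2,L3:
L1 α=1/3: [170/3, 235/3, 10]
L2 α=2/3: [1226/9, 967/9, 82/3]
L3 α=2/7: [7750/63, 5087/63, 542/21]
rounded: [123, 81, 26]

query (0,1) [L1,L2,L3,L4] — begin 0,0,0
L1 α=4/7: [328/7, 32/7, 864/7]
L2 α=0: [328/7, 32/7, 864/7]
L3 α=1/2: [920/7, 1467/14, 1879/14]
L4 α=2/3: [2306/21, 3287/42, 7843/42]
→ [110, 78, 187]

query (1,2) [L1,L2,L3] — begin 0,0,0
L1 α=1: [214, 255, 107]
L2 α=1/2: [223, 152, 112]
L3 α=1/7: [1511/7, 1059/7, 859/7]
= [216, 151, 123]

at x=2,y=3 over L1,L2,L3,L5:
L1 α=1/2: [191/2, 43/2, 45/2]
L2 α=3/7: [649/7, 527/7, 297/7]
L3 α=3/7: [4549/49, 3956/49, 5745/49]
L5 α=4/5: [51981/245, 1928/49, 51217/245]
→ [212, 39, 209]

(1,3) stack=L1,L2,L3,L6,L7,L8; from [0,0,0]:
after L1 α=5/6: [105/2, 175/6, 290/3]
after L2 α=3/4: [1023/8, 4369/24, 473/3]
after L3 α=1/2: [2223/16, 5953/48, 349/3]
after L6 α=1/2: [6063/32, 6769/96, 1057/6]
after L7 α=5/8: [50189/256, 29009/256, 3347/16]
after L8 α=1/3: [24879/128, 61009/384, 3379/24]
rounded: [194, 159, 141]

at x=3,y=0 over L1,L2,L3,L6,L7,L8:
L1 α=1/5: [41/5, 33/5, 44]
L2 α=3/4: [1183/10, 1893/20, 647/4]
L3 α=1/2: [3613/20, 2533/40, 1427/8]
L6 α=5/6: [4171/40, 1711/80, 2587/48]
L7 α=1/6: [5003/48, 5663/96, 22439/288]
L8 α=1/3: [8675/72, 17519/144, 43751/432]
→ [120, 122, 101]

query (3,1) [L1,L2,L3,L6,L7,L8] — begin 0,0,0
+L1 (α=1) → [225, 61, 55]
+L2 (α=5/6) → [1405/6, 76, 40/3]
+L3 (α=3/8) → [8627/48, 1121/8, 1361/24]
+L6 (α=0) → [8627/48, 1121/8, 1361/24]
+L7 (α=1/2) → [13859/96, 2521/16, 4649/48]
+L8 (α=1/3) → [16355/144, 3169/24, 6065/72]
rounded: [114, 132, 84]


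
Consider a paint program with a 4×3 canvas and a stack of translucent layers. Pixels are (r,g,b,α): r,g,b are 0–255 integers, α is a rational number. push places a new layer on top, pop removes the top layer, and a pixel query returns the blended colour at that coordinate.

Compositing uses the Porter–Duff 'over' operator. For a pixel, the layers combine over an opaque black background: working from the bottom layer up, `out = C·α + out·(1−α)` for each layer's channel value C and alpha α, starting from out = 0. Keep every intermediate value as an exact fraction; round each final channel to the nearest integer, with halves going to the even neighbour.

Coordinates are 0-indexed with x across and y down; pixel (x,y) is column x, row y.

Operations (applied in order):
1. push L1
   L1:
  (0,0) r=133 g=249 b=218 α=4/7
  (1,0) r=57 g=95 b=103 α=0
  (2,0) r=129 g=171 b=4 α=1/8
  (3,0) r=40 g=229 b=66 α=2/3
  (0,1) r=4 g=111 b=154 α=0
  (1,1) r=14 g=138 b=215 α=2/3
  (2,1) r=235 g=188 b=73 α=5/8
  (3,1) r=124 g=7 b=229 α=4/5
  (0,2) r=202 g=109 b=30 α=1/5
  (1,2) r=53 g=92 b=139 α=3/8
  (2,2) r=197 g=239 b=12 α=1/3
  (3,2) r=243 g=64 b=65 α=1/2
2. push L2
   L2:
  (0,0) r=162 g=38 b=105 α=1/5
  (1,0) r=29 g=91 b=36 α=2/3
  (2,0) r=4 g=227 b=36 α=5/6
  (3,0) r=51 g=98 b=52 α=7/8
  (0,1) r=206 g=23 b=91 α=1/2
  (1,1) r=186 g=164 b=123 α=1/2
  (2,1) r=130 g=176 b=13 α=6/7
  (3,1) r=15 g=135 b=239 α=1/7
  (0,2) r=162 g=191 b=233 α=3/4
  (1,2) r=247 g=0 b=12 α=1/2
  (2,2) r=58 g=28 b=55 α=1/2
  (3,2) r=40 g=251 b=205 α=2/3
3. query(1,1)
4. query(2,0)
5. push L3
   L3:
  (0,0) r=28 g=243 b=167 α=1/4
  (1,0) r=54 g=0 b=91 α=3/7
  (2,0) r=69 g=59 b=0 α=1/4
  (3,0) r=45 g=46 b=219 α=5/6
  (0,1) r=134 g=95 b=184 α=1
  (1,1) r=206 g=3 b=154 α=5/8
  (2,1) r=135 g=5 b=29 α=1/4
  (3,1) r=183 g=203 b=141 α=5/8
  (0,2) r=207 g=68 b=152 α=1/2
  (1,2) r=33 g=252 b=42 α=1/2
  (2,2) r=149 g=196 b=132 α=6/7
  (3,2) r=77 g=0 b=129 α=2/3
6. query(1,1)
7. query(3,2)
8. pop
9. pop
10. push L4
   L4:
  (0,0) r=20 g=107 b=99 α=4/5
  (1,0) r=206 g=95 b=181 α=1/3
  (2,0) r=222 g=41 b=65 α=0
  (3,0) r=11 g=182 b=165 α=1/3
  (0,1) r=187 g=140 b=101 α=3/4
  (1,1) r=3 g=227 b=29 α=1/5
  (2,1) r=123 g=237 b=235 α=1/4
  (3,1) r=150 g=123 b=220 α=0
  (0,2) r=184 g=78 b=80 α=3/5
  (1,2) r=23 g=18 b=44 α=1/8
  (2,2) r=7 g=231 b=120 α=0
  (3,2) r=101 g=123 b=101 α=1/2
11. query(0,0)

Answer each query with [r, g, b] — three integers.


(1,1) stack=L1,L2; from [0,0,0]:
L1 α=2/3: [28/3, 92, 430/3]
L2 α=1/2: [293/3, 128, 799/6]
→ [98, 128, 133]

at x=2,y=0 over L1,L2:
after L1 α=1/8: [129/8, 171/8, 1/2]
after L2 α=5/6: [289/48, 9251/48, 361/12]
→ [6, 193, 30]

query (1,1) [L1,L2,L3] — begin 0,0,0
after L1 α=2/3: [28/3, 92, 430/3]
after L2 α=1/2: [293/3, 128, 799/6]
after L3 α=5/8: [1323/8, 399/8, 2339/16]
= [165, 50, 146]

at x=3,y=2 over L1,L2,L3:
+L1 (α=1/2) → [243/2, 32, 65/2]
+L2 (α=2/3) → [403/6, 178, 295/2]
+L3 (α=2/3) → [1327/18, 178/3, 811/6]
= [74, 59, 135]

query (0,0) [L1,L4] — begin 0,0,0
L1 α=4/7: [76, 996/7, 872/7]
L4 α=4/5: [156/5, 3992/35, 3644/35]
rounded: [31, 114, 104]


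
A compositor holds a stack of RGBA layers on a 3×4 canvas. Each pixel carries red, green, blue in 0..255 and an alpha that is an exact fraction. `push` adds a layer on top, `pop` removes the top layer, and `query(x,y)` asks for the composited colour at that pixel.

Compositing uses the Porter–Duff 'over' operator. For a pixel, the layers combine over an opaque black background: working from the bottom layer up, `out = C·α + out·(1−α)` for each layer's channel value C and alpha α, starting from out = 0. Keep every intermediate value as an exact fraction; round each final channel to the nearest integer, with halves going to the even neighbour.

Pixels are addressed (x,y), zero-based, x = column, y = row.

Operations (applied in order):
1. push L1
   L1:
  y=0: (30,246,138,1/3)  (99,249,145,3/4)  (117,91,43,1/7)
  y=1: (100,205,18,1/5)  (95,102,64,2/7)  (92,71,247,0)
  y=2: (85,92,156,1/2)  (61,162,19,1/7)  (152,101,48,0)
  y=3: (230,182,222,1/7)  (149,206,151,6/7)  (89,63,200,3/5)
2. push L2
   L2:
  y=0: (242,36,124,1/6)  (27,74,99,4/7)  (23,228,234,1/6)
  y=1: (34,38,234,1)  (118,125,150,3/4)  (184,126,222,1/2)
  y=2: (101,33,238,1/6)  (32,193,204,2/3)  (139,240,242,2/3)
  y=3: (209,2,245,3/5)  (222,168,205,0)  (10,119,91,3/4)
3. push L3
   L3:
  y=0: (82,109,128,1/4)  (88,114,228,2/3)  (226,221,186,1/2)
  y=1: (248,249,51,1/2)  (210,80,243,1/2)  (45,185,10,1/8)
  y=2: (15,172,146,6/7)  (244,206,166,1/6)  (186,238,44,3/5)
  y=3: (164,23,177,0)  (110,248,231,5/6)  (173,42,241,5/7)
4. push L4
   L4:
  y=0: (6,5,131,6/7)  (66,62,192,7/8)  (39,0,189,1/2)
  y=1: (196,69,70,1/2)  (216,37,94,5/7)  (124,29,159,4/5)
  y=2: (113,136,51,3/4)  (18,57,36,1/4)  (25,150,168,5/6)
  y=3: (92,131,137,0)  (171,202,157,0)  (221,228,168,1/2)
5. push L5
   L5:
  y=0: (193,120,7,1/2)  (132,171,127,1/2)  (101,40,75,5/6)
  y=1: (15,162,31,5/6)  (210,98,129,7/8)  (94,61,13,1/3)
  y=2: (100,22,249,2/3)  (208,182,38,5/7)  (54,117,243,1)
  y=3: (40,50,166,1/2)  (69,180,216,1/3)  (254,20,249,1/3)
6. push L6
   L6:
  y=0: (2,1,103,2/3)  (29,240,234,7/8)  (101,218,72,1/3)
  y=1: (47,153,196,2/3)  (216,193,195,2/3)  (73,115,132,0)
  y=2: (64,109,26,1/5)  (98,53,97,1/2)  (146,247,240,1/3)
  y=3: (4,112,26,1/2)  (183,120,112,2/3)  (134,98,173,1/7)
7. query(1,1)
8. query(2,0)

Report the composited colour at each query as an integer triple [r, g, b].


at x=1,y=1 over L1,L2,L3,L4,L5,L6:
+L1 (α=2/7) → [190/7, 204/7, 128/7]
+L2 (α=3/4) → [667/7, 2829/28, 1639/14]
+L3 (α=1/2) → [2137/14, 5069/56, 5041/28]
+L4 (α=5/7) → [9697/49, 10249/196, 11621/98]
+L5 (α=7/8) → [81727/392, 144705/1568, 100115/784]
+L6 (α=2/3) → [251071/1176, 749953/4704, 405875/2352]
rounded: [213, 159, 173]

(2,0) stack=L1,L2,L3,L4,L5,L6; from [0,0,0]:
L1 α=1/7: [117/7, 13, 43/7]
L2 α=1/6: [373/21, 293/6, 1853/42]
L3 α=1/2: [5119/42, 1619/12, 9665/84]
L4 α=1/2: [6757/84, 1619/24, 25541/168]
L5 α=5/6: [49177/504, 6419/144, 88541/1008]
L6 α=1/3: [74629/756, 22115/216, 124829/1512]
= [99, 102, 83]


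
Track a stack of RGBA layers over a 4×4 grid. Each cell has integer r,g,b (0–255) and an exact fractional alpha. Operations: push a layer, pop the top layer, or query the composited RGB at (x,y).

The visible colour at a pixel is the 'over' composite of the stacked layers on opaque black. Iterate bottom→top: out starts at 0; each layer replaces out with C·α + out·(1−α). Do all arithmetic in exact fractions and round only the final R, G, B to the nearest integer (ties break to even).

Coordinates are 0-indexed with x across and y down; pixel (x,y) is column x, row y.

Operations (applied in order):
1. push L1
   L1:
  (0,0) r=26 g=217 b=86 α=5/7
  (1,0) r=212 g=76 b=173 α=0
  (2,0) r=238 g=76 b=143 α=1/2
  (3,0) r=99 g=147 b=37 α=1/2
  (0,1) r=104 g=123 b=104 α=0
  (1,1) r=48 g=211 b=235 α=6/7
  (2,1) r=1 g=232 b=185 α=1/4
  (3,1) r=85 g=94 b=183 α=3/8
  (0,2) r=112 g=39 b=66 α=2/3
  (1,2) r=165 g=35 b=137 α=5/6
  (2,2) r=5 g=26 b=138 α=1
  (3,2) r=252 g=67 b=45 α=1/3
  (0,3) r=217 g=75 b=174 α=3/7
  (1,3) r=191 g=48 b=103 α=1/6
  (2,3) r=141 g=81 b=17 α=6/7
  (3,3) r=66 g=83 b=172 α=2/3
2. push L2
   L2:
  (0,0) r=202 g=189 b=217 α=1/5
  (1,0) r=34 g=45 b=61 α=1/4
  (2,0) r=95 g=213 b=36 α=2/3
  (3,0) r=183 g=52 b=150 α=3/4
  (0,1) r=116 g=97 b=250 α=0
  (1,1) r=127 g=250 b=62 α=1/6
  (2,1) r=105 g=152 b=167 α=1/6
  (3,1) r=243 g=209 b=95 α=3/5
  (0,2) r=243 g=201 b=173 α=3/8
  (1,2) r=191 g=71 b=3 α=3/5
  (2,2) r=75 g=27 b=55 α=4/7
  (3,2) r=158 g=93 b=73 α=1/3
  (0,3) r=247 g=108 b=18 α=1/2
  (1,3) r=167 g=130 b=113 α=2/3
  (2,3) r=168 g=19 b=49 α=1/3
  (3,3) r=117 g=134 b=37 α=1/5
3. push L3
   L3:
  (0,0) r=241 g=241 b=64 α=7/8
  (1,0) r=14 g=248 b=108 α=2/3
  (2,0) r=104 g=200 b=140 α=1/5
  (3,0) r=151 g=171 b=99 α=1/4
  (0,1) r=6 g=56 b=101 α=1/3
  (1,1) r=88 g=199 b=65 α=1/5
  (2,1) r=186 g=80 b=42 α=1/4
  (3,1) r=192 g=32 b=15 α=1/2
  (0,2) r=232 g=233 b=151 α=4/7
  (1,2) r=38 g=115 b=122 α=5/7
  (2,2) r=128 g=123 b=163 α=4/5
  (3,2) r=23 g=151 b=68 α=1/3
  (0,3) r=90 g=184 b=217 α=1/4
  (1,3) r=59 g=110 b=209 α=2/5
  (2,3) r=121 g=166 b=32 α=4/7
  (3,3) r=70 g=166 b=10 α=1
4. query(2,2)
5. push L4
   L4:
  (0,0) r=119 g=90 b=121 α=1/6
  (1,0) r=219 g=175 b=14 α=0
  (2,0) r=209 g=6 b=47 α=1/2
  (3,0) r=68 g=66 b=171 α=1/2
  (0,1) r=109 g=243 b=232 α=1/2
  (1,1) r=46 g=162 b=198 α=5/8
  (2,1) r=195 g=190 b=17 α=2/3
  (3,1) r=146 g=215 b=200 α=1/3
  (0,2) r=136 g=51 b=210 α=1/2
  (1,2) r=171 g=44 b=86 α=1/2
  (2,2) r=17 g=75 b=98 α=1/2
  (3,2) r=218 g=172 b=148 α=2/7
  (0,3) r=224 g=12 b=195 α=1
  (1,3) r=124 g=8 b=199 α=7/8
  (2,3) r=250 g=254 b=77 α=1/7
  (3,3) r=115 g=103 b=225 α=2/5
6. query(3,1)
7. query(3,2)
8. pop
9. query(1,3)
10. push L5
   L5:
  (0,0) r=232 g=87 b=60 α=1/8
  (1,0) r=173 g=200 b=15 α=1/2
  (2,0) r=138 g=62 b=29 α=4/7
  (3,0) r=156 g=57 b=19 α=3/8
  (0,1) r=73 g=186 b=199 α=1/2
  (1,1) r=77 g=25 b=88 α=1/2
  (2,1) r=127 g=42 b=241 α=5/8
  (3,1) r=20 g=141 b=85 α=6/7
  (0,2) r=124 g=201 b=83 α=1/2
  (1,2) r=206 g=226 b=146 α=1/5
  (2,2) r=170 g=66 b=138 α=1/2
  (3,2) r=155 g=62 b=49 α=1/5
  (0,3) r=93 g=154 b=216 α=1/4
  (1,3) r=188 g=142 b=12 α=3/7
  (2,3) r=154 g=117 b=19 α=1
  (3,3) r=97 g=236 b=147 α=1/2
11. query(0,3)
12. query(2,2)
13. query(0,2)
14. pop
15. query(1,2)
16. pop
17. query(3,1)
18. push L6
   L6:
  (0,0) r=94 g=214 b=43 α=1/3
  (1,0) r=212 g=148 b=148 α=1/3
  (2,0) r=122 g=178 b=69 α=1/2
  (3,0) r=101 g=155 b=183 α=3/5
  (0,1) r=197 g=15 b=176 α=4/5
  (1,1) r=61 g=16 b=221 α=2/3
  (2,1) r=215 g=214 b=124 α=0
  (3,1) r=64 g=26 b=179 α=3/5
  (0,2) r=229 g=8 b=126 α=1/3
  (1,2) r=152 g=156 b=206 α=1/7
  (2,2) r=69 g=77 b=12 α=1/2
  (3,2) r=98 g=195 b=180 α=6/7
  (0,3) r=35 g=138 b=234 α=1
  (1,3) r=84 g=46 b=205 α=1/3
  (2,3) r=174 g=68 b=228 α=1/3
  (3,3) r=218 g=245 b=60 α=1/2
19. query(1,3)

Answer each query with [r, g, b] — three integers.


at x=2,y=2 over L1,L2,L3:
+L1 (α=1) → [5, 26, 138]
+L2 (α=4/7) → [45, 186/7, 634/7]
+L3 (α=4/5) → [557/5, 726/7, 5198/35]
= [111, 104, 149]

at x=3,y=1 over L1,L2,L3,L4:
+L1 (α=3/8) → [255/8, 141/4, 549/8]
+L2 (α=3/5) → [3171/20, 279/2, 1689/20]
+L3 (α=1/2) → [7011/40, 343/4, 1989/40]
+L4 (α=1/3) → [9931/60, 773/6, 5989/60]
rounded: [166, 129, 100]

at x=3,y=2 over L1,L2,L3,L4:
+L1 (α=1/3) → [84, 67/3, 15]
+L2 (α=1/3) → [326/3, 413/9, 103/3]
+L3 (α=1/3) → [721/9, 2185/27, 410/9]
+L4 (α=2/7) → [7529/63, 20213/189, 4714/63]
= [120, 107, 75]

query (1,3) [L1,L2,L3] — begin 0,0,0
+L1 (α=1/6) → [191/6, 8, 103/6]
+L2 (α=2/3) → [2195/18, 268/3, 1459/18]
+L3 (α=2/5) → [2903/30, 488/5, 3967/30]
rounded: [97, 98, 132]

(0,3) stack=L1,L2,L3,L5; from [0,0,0]:
after L1 α=3/7: [93, 225/7, 522/7]
after L2 α=1/2: [170, 981/14, 324/7]
after L3 α=1/4: [150, 5519/56, 2491/28]
after L5 α=1/4: [543/4, 25181/224, 13521/112]
= [136, 112, 121]

query (2,2) [L1,L2,L3,L5] — begin 0,0,0
after L1 α=1: [5, 26, 138]
after L2 α=4/7: [45, 186/7, 634/7]
after L3 α=4/5: [557/5, 726/7, 5198/35]
after L5 α=1/2: [1407/10, 594/7, 5014/35]
rounded: [141, 85, 143]

at x=0,y=2 over L1,L2,L3,L5:
+L1 (α=2/3) → [224/3, 26, 44]
+L2 (α=3/8) → [3307/24, 733/8, 739/8]
+L3 (α=4/7) → [1533/8, 9655/56, 1007/8]
+L5 (α=1/2) → [2525/16, 20911/112, 1671/16]
→ [158, 187, 104]

query (1,2) [L1,L2,L3] — begin 0,0,0
+L1 (α=5/6) → [275/2, 175/6, 685/6]
+L2 (α=3/5) → [848/5, 814/15, 712/15]
+L3 (α=5/7) → [378/5, 10253/105, 10574/105]
→ [76, 98, 101]

(3,1) stack=L1,L2; from [0,0,0]:
L1 α=3/8: [255/8, 141/4, 549/8]
L2 α=3/5: [3171/20, 279/2, 1689/20]
rounded: [159, 140, 84]

at x=1,y=3 over L1,L2,L6:
L1 α=1/6: [191/6, 8, 103/6]
L2 α=2/3: [2195/18, 268/3, 1459/18]
L6 α=1/3: [2951/27, 674/9, 3304/27]
→ [109, 75, 122]


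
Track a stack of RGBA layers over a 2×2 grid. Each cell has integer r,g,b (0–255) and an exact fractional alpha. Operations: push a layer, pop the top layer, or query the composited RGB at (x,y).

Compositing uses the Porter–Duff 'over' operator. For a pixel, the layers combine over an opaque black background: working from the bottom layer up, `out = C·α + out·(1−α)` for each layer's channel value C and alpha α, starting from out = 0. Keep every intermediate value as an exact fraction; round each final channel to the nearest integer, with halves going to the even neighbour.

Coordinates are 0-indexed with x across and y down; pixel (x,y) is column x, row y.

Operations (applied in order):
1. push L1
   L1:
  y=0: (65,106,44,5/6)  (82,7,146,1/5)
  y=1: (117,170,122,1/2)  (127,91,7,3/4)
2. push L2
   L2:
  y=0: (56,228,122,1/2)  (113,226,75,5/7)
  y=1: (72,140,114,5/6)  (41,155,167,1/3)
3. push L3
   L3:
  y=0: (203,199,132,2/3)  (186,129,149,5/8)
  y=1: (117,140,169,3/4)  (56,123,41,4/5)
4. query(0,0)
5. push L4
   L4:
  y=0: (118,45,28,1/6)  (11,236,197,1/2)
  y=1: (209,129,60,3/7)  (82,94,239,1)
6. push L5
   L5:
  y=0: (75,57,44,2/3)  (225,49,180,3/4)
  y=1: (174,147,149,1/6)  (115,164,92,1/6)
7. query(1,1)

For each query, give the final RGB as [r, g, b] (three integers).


at x=0,y=0 over L1,L2,L3:
L1 α=5/6: [325/6, 265/3, 110/3]
L2 α=1/2: [661/12, 949/6, 238/3]
L3 α=2/3: [5533/36, 3337/18, 1030/9]
rounded: [154, 185, 114]

query (1,1) [L1,L2,L3,L4,L5] — begin 0,0,0
L1 α=3/4: [381/4, 273/4, 21/4]
L2 α=1/3: [463/6, 583/6, 355/6]
L3 α=4/5: [1807/30, 707/6, 1339/30]
L4 α=1: [82, 94, 239]
L5 α=1/6: [175/2, 317/3, 429/2]
= [88, 106, 214]


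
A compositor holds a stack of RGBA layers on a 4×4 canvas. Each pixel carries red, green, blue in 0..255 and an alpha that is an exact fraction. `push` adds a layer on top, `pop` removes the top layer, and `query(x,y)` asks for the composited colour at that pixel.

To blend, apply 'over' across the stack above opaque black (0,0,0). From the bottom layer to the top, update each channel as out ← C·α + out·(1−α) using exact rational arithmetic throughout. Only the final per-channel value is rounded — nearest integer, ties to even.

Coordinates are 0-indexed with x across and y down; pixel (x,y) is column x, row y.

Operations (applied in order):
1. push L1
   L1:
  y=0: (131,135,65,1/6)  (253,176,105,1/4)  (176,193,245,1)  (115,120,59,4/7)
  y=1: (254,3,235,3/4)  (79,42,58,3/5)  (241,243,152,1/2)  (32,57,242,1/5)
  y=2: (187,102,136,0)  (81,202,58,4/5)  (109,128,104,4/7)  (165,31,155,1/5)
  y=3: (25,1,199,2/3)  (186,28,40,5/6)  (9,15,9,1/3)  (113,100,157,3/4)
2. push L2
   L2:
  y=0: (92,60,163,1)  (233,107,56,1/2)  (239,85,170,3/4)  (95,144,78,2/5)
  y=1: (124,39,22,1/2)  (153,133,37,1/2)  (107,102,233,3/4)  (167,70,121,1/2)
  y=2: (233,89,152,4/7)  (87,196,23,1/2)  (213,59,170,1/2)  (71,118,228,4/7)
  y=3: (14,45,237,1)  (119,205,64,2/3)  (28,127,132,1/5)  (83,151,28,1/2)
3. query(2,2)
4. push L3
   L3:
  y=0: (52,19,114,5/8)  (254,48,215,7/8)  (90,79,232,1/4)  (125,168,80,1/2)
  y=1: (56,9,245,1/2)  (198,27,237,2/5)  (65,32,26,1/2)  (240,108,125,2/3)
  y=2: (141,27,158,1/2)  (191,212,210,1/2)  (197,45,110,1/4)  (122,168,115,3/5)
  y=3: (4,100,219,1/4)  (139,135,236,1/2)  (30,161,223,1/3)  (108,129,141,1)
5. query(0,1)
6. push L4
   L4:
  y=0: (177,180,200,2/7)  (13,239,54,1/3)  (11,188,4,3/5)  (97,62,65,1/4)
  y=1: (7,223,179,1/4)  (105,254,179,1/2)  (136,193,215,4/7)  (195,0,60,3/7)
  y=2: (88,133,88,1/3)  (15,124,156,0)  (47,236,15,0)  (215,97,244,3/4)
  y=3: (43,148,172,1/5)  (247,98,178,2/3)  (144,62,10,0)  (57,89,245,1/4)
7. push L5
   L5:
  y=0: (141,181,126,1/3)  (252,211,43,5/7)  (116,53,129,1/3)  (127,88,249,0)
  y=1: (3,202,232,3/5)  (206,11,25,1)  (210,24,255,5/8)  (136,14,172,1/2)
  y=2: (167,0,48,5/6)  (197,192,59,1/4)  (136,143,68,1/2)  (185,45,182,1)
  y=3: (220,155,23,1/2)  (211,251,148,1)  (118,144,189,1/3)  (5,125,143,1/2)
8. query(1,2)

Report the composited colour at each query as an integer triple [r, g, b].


(2,2) stack=L1,L2; from [0,0,0]:
after L1 α=4/7: [436/7, 512/7, 416/7]
after L2 α=1/2: [1927/14, 925/14, 803/7]
= [138, 66, 115]

(0,1) stack=L1,L2,L3; from [0,0,0]:
L1 α=3/4: [381/2, 9/4, 705/4]
L2 α=1/2: [629/4, 165/8, 793/8]
L3 α=1/2: [853/8, 237/16, 2753/16]
rounded: [107, 15, 172]

at x=1,y=2 over L1,L2,L3,L4,L5:
+L1 (α=4/5) → [324/5, 808/5, 232/5]
+L2 (α=1/2) → [759/10, 894/5, 347/10]
+L3 (α=1/2) → [2669/20, 977/5, 2447/20]
+L4 (α=0) → [2669/20, 977/5, 2447/20]
+L5 (α=1/4) → [11947/80, 3891/20, 8521/80]
= [149, 195, 107]


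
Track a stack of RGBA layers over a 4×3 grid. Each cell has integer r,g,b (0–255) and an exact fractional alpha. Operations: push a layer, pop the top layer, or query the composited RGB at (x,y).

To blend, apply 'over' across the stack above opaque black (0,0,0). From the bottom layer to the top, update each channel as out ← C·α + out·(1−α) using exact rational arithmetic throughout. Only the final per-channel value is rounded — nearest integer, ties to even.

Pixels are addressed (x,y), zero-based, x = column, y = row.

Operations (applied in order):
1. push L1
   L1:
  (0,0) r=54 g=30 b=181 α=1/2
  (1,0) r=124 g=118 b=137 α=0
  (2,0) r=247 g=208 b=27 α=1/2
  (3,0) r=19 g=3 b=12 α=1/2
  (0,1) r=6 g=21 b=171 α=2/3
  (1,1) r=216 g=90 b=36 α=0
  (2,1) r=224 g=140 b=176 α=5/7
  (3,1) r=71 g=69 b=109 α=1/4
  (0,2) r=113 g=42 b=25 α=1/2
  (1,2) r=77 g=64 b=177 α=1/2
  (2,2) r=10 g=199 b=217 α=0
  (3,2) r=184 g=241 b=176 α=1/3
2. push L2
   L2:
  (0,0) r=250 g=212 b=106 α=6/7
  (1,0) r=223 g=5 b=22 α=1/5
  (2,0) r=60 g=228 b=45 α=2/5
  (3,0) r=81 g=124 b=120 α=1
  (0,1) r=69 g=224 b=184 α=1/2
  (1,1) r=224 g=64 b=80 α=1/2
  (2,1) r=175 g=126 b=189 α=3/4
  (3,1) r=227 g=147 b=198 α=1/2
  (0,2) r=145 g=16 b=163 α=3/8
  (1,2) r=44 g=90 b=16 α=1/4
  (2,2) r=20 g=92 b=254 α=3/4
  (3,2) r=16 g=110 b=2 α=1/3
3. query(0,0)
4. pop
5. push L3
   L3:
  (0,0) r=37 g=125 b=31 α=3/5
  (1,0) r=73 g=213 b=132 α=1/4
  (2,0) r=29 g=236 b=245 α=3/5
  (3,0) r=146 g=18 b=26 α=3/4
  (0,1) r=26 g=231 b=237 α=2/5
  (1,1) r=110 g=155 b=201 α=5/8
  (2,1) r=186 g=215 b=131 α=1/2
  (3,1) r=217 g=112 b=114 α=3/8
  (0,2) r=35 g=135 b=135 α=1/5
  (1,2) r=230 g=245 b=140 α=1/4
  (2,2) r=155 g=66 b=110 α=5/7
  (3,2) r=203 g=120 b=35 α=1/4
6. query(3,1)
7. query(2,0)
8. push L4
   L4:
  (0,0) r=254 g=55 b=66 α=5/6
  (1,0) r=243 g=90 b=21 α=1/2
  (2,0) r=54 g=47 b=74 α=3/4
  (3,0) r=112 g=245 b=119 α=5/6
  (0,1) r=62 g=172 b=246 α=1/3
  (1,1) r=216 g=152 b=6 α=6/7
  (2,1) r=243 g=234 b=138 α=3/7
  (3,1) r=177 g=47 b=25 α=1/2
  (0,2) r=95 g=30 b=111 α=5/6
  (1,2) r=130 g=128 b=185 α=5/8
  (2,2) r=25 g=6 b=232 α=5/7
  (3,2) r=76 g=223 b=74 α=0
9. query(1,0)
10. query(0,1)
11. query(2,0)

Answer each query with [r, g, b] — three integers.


query (0,0) [L1,L2] — begin 0,0,0
after L1 α=1/2: [27, 15, 181/2]
after L2 α=6/7: [1527/7, 1287/7, 1453/14]
rounded: [218, 184, 104]

(3,1) stack=L1,L3; from [0,0,0]:
after L1 α=1/4: [71/4, 69/4, 109/4]
after L3 α=3/8: [2959/32, 1689/32, 1913/32]
= [92, 53, 60]

at x=2,y=0 over L1,L3:
after L1 α=1/2: [247/2, 104, 27/2]
after L3 α=3/5: [334/5, 916/5, 762/5]
= [67, 183, 152]

query (1,0) [L1,L3,L4] — begin 0,0,0
+L1 (α=0) → [0, 0, 0]
+L3 (α=1/4) → [73/4, 213/4, 33]
+L4 (α=1/2) → [1045/8, 573/8, 27]
= [131, 72, 27]

query (0,1) [L1,L3,L4] — begin 0,0,0
+L1 (α=2/3) → [4, 14, 114]
+L3 (α=2/5) → [64/5, 504/5, 816/5]
+L4 (α=1/3) → [146/5, 1868/15, 954/5]
= [29, 125, 191]

(2,0) stack=L1,L3,L4; from [0,0,0]:
+L1 (α=1/2) → [247/2, 104, 27/2]
+L3 (α=3/5) → [334/5, 916/5, 762/5]
+L4 (α=3/4) → [286/5, 1621/20, 468/5]
= [57, 81, 94]


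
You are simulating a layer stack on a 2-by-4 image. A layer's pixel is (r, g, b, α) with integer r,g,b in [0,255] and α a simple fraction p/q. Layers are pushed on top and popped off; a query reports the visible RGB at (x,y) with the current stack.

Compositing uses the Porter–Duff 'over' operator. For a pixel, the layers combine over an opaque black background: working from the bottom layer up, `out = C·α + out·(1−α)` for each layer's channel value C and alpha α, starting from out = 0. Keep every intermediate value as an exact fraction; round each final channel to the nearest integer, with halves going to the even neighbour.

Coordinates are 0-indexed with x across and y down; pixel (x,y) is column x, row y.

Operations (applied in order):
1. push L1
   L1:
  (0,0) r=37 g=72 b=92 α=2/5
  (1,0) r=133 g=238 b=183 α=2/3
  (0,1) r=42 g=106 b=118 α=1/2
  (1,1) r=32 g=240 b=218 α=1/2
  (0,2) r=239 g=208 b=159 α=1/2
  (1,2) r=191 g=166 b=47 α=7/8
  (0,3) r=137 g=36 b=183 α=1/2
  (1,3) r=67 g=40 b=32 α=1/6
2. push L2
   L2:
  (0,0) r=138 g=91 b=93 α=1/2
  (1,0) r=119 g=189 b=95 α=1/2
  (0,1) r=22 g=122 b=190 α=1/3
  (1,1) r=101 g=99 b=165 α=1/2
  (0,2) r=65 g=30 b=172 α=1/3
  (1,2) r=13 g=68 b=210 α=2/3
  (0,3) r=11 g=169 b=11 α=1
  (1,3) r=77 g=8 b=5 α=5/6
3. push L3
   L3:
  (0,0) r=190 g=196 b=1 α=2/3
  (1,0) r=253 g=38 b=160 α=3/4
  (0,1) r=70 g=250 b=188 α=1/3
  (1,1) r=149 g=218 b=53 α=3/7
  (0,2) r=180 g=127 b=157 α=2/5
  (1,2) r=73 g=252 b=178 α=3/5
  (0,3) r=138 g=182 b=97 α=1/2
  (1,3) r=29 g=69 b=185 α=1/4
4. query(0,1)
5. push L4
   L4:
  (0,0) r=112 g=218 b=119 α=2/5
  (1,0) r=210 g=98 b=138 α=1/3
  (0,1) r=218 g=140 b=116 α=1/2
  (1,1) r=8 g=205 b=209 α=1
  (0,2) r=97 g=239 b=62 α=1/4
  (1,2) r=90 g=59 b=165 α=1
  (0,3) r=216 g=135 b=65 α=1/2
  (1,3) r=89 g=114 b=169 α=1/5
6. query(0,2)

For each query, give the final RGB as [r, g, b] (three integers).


(0,1) stack=L1,L2,L3; from [0,0,0]:
+L1 (α=1/2) → [21, 53, 59]
+L2 (α=1/3) → [64/3, 76, 308/3]
+L3 (α=1/3) → [338/9, 134, 1180/9]
= [38, 134, 131]

at x=0,y=2 over L1,L2,L3,L4:
after L1 α=1/2: [239/2, 104, 159/2]
after L2 α=1/3: [304/3, 238/3, 331/3]
after L3 α=2/5: [664/5, 492/5, 129]
after L4 α=1/4: [2477/20, 2671/20, 449/4]
= [124, 134, 112]


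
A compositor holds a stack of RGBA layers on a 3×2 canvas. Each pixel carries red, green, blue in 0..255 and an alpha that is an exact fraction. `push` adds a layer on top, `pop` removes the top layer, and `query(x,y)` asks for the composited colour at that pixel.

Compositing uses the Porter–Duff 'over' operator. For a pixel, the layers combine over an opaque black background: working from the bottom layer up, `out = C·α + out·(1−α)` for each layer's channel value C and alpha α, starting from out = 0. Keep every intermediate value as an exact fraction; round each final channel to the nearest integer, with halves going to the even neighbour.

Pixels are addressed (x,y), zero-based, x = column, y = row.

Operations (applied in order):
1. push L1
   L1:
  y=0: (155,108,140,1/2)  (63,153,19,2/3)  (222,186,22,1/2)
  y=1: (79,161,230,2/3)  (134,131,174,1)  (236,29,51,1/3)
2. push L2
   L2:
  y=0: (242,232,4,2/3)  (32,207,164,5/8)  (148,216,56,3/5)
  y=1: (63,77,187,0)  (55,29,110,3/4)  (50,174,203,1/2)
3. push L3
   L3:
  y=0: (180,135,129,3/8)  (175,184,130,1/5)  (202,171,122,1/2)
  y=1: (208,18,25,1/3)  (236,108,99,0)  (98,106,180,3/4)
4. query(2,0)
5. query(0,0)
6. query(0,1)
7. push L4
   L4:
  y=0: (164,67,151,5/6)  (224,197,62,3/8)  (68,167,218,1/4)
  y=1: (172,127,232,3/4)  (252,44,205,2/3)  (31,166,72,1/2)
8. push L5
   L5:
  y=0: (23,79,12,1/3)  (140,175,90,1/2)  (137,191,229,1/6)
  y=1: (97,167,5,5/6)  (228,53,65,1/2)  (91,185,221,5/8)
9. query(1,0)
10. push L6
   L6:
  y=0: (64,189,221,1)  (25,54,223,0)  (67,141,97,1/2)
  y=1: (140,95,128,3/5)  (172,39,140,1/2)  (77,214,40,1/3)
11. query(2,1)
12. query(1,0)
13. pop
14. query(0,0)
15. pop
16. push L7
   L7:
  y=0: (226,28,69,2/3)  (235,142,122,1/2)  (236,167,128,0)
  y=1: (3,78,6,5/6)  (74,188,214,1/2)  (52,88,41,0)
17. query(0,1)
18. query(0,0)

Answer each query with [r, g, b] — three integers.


(2,0) stack=L1,L2,L3; from [0,0,0]:
+L1 (α=1/2) → [111, 93, 11]
+L2 (α=3/5) → [666/5, 834/5, 38]
+L3 (α=1/2) → [838/5, 1689/10, 80]
= [168, 169, 80]

query (0,0) [L1,L2,L3] — begin 0,0,0
after L1 α=1/2: [155/2, 54, 70]
after L2 α=2/3: [1123/6, 518/3, 26]
after L3 α=3/8: [8855/48, 3805/24, 517/8]
= [184, 159, 65]

at x=0,y=1 over L1,L2,L3:
+L1 (α=2/3) → [158/3, 322/3, 460/3]
+L2 (α=0) → [158/3, 322/3, 460/3]
+L3 (α=1/3) → [940/9, 698/9, 995/9]
→ [104, 78, 111]

(1,0) stack=L1,L2,L3,L4,L5; from [0,0,0]:
after L1 α=2/3: [42, 102, 38/3]
after L2 α=5/8: [143/4, 1341/8, 429/4]
after L3 α=1/5: [318/5, 1709/10, 559/5]
after L4 α=3/8: [495/4, 2891/16, 745/8]
after L5 α=1/2: [1055/8, 5691/32, 1465/16]
= [132, 178, 92]

query (2,1) [L1,L2,L3,L4,L5,L6] — begin 0,0,0
after L1 α=1/3: [236/3, 29/3, 17]
after L2 α=1/2: [193/3, 551/6, 110]
after L3 α=3/4: [1075/12, 2459/24, 325/2]
after L4 α=1/2: [1447/24, 6443/48, 469/4]
after L5 α=5/8: [5087/64, 21243/128, 5827/32]
after L6 α=1/3: [2517/32, 34939/192, 6467/48]
→ [79, 182, 135]

(1,0) stack=L1,L2,L3,L4,L5,L6; from [0,0,0]:
L1 α=2/3: [42, 102, 38/3]
L2 α=5/8: [143/4, 1341/8, 429/4]
L3 α=1/5: [318/5, 1709/10, 559/5]
L4 α=3/8: [495/4, 2891/16, 745/8]
L5 α=1/2: [1055/8, 5691/32, 1465/16]
L6 α=0: [1055/8, 5691/32, 1465/16]
= [132, 178, 92]

at x=0,y=0 over L1,L2,L3,L4,L5:
after L1 α=1/2: [155/2, 54, 70]
after L2 α=2/3: [1123/6, 518/3, 26]
after L3 α=3/8: [8855/48, 3805/24, 517/8]
after L4 α=5/6: [48215/288, 11845/144, 6557/48]
after L5 α=1/3: [51527/432, 17533/216, 6845/72]
→ [119, 81, 95]

at x=0,y=1 over L1,L2,L3,L4,L7:
after L1 α=2/3: [158/3, 322/3, 460/3]
after L2 α=0: [158/3, 322/3, 460/3]
after L3 α=1/3: [940/9, 698/9, 995/9]
after L4 α=3/4: [1396/9, 4127/36, 7259/36]
after L7 α=5/6: [1531/54, 18167/216, 8339/216]
rounded: [28, 84, 39]

(0,0) stack=L1,L2,L3,L4,L7; from [0,0,0]:
+L1 (α=1/2) → [155/2, 54, 70]
+L2 (α=2/3) → [1123/6, 518/3, 26]
+L3 (α=3/8) → [8855/48, 3805/24, 517/8]
+L4 (α=5/6) → [48215/288, 11845/144, 6557/48]
+L7 (α=2/3) → [178391/864, 19909/432, 13181/144]
→ [206, 46, 92]
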